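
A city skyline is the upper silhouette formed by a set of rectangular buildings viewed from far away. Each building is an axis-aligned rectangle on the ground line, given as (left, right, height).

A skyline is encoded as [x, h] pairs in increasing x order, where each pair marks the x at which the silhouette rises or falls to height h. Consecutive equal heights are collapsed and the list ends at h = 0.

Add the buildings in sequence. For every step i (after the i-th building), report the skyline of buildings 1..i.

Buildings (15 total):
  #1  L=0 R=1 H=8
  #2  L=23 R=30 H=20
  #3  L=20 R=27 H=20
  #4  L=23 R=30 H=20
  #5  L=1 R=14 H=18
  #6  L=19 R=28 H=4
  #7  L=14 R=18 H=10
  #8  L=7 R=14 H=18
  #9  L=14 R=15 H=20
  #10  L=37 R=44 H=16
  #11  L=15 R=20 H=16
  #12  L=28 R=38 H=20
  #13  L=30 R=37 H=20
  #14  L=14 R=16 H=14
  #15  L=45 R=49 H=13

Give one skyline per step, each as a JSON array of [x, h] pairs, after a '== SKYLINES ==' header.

== SKYLINES ==
[[0,8],[1,0]]
[[0,8],[1,0],[23,20],[30,0]]
[[0,8],[1,0],[20,20],[30,0]]
[[0,8],[1,0],[20,20],[30,0]]
[[0,8],[1,18],[14,0],[20,20],[30,0]]
[[0,8],[1,18],[14,0],[19,4],[20,20],[30,0]]
[[0,8],[1,18],[14,10],[18,0],[19,4],[20,20],[30,0]]
[[0,8],[1,18],[14,10],[18,0],[19,4],[20,20],[30,0]]
[[0,8],[1,18],[14,20],[15,10],[18,0],[19,4],[20,20],[30,0]]
[[0,8],[1,18],[14,20],[15,10],[18,0],[19,4],[20,20],[30,0],[37,16],[44,0]]
[[0,8],[1,18],[14,20],[15,16],[20,20],[30,0],[37,16],[44,0]]
[[0,8],[1,18],[14,20],[15,16],[20,20],[38,16],[44,0]]
[[0,8],[1,18],[14,20],[15,16],[20,20],[38,16],[44,0]]
[[0,8],[1,18],[14,20],[15,16],[20,20],[38,16],[44,0]]
[[0,8],[1,18],[14,20],[15,16],[20,20],[38,16],[44,0],[45,13],[49,0]]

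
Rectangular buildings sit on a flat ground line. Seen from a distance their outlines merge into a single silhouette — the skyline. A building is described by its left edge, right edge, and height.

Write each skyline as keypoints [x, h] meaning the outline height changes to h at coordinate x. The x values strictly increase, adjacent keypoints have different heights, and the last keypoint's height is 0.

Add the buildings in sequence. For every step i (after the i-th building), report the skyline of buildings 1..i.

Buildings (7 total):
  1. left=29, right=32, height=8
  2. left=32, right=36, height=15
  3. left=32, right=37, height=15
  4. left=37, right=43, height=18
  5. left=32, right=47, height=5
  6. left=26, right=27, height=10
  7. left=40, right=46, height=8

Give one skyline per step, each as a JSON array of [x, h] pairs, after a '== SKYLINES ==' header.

== SKYLINES ==
[[29,8],[32,0]]
[[29,8],[32,15],[36,0]]
[[29,8],[32,15],[37,0]]
[[29,8],[32,15],[37,18],[43,0]]
[[29,8],[32,15],[37,18],[43,5],[47,0]]
[[26,10],[27,0],[29,8],[32,15],[37,18],[43,5],[47,0]]
[[26,10],[27,0],[29,8],[32,15],[37,18],[43,8],[46,5],[47,0]]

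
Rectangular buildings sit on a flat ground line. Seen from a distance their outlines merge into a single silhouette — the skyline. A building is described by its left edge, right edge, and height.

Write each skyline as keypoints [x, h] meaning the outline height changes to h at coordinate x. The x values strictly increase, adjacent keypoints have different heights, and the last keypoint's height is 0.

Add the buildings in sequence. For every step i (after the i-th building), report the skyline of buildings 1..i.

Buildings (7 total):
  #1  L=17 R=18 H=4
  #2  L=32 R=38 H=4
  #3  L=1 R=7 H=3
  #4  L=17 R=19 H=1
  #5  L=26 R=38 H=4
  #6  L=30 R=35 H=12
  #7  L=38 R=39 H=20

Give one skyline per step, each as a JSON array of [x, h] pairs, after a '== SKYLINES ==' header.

== SKYLINES ==
[[17,4],[18,0]]
[[17,4],[18,0],[32,4],[38,0]]
[[1,3],[7,0],[17,4],[18,0],[32,4],[38,0]]
[[1,3],[7,0],[17,4],[18,1],[19,0],[32,4],[38,0]]
[[1,3],[7,0],[17,4],[18,1],[19,0],[26,4],[38,0]]
[[1,3],[7,0],[17,4],[18,1],[19,0],[26,4],[30,12],[35,4],[38,0]]
[[1,3],[7,0],[17,4],[18,1],[19,0],[26,4],[30,12],[35,4],[38,20],[39,0]]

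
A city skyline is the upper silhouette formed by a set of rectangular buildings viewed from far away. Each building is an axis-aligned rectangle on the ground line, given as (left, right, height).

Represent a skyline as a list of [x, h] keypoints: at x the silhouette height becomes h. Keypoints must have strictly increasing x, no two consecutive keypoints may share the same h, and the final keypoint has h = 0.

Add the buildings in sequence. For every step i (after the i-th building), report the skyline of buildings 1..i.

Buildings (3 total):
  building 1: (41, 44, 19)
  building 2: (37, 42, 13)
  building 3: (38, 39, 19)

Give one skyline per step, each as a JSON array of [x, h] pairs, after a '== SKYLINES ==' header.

== SKYLINES ==
[[41,19],[44,0]]
[[37,13],[41,19],[44,0]]
[[37,13],[38,19],[39,13],[41,19],[44,0]]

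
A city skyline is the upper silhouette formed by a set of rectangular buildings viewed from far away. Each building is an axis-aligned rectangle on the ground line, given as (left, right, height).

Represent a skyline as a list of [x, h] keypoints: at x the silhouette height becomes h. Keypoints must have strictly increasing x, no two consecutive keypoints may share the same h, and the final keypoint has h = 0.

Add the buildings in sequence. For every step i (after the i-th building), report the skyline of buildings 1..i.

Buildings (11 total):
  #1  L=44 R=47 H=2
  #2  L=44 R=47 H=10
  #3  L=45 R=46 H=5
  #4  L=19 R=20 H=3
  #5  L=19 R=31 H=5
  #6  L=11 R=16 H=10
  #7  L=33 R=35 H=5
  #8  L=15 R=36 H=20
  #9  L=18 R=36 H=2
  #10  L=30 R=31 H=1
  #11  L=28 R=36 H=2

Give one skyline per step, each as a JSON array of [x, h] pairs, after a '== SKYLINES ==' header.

== SKYLINES ==
[[44,2],[47,0]]
[[44,10],[47,0]]
[[44,10],[47,0]]
[[19,3],[20,0],[44,10],[47,0]]
[[19,5],[31,0],[44,10],[47,0]]
[[11,10],[16,0],[19,5],[31,0],[44,10],[47,0]]
[[11,10],[16,0],[19,5],[31,0],[33,5],[35,0],[44,10],[47,0]]
[[11,10],[15,20],[36,0],[44,10],[47,0]]
[[11,10],[15,20],[36,0],[44,10],[47,0]]
[[11,10],[15,20],[36,0],[44,10],[47,0]]
[[11,10],[15,20],[36,0],[44,10],[47,0]]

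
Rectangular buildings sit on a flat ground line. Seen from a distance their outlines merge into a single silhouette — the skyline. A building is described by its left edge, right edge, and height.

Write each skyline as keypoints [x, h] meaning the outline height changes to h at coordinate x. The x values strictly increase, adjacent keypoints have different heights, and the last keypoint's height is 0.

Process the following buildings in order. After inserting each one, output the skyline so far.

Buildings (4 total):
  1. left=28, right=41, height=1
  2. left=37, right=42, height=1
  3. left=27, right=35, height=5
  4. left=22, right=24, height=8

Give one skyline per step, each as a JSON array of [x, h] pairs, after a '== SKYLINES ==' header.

== SKYLINES ==
[[28,1],[41,0]]
[[28,1],[42,0]]
[[27,5],[35,1],[42,0]]
[[22,8],[24,0],[27,5],[35,1],[42,0]]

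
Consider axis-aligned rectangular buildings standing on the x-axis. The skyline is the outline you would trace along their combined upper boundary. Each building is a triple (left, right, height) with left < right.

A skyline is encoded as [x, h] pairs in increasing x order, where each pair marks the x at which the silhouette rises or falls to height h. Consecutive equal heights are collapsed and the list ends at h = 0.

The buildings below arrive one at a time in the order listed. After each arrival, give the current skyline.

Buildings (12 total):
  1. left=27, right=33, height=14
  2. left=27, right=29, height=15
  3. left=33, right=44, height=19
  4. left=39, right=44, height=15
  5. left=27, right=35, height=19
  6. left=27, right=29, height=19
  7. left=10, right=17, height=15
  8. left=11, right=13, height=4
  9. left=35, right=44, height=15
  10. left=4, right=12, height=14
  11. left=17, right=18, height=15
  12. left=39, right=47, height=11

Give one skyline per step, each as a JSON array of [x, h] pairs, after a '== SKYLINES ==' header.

== SKYLINES ==
[[27,14],[33,0]]
[[27,15],[29,14],[33,0]]
[[27,15],[29,14],[33,19],[44,0]]
[[27,15],[29,14],[33,19],[44,0]]
[[27,19],[44,0]]
[[27,19],[44,0]]
[[10,15],[17,0],[27,19],[44,0]]
[[10,15],[17,0],[27,19],[44,0]]
[[10,15],[17,0],[27,19],[44,0]]
[[4,14],[10,15],[17,0],[27,19],[44,0]]
[[4,14],[10,15],[18,0],[27,19],[44,0]]
[[4,14],[10,15],[18,0],[27,19],[44,11],[47,0]]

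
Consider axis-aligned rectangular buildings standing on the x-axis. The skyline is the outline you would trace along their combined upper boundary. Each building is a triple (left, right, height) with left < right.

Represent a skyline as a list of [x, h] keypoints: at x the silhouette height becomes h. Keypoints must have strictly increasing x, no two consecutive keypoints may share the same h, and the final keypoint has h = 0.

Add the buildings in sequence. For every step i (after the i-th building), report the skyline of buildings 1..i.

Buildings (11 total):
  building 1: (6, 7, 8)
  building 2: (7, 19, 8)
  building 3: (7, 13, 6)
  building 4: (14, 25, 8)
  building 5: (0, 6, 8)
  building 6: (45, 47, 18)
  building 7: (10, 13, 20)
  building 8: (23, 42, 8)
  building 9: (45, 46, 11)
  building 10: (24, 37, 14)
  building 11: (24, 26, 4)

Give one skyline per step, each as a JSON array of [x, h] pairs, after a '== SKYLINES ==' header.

== SKYLINES ==
[[6,8],[7,0]]
[[6,8],[19,0]]
[[6,8],[19,0]]
[[6,8],[25,0]]
[[0,8],[25,0]]
[[0,8],[25,0],[45,18],[47,0]]
[[0,8],[10,20],[13,8],[25,0],[45,18],[47,0]]
[[0,8],[10,20],[13,8],[42,0],[45,18],[47,0]]
[[0,8],[10,20],[13,8],[42,0],[45,18],[47,0]]
[[0,8],[10,20],[13,8],[24,14],[37,8],[42,0],[45,18],[47,0]]
[[0,8],[10,20],[13,8],[24,14],[37,8],[42,0],[45,18],[47,0]]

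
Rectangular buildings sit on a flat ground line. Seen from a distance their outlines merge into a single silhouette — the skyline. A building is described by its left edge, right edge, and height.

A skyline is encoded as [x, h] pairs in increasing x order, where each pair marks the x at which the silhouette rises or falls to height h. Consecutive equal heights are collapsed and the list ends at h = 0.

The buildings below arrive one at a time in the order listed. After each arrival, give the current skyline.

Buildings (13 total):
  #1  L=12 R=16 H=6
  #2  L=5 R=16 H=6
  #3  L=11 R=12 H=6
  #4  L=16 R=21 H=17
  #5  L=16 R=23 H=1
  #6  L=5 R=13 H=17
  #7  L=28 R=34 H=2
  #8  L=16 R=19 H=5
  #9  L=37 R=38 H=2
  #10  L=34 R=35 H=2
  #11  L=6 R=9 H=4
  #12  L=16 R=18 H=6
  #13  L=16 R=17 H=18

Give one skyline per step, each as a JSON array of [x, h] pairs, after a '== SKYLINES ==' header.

== SKYLINES ==
[[12,6],[16,0]]
[[5,6],[16,0]]
[[5,6],[16,0]]
[[5,6],[16,17],[21,0]]
[[5,6],[16,17],[21,1],[23,0]]
[[5,17],[13,6],[16,17],[21,1],[23,0]]
[[5,17],[13,6],[16,17],[21,1],[23,0],[28,2],[34,0]]
[[5,17],[13,6],[16,17],[21,1],[23,0],[28,2],[34,0]]
[[5,17],[13,6],[16,17],[21,1],[23,0],[28,2],[34,0],[37,2],[38,0]]
[[5,17],[13,6],[16,17],[21,1],[23,0],[28,2],[35,0],[37,2],[38,0]]
[[5,17],[13,6],[16,17],[21,1],[23,0],[28,2],[35,0],[37,2],[38,0]]
[[5,17],[13,6],[16,17],[21,1],[23,0],[28,2],[35,0],[37,2],[38,0]]
[[5,17],[13,6],[16,18],[17,17],[21,1],[23,0],[28,2],[35,0],[37,2],[38,0]]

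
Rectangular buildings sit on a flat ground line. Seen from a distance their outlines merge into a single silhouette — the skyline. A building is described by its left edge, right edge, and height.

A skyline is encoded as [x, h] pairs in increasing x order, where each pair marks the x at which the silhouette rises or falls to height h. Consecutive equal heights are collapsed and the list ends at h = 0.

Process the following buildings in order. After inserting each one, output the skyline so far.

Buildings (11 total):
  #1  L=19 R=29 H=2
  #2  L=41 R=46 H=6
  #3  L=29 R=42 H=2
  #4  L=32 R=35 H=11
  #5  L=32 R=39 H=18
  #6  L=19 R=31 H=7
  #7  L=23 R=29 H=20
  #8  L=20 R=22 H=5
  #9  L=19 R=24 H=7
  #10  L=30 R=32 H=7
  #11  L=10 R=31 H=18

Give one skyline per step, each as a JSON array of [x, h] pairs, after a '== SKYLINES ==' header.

== SKYLINES ==
[[19,2],[29,0]]
[[19,2],[29,0],[41,6],[46,0]]
[[19,2],[41,6],[46,0]]
[[19,2],[32,11],[35,2],[41,6],[46,0]]
[[19,2],[32,18],[39,2],[41,6],[46,0]]
[[19,7],[31,2],[32,18],[39,2],[41,6],[46,0]]
[[19,7],[23,20],[29,7],[31,2],[32,18],[39,2],[41,6],[46,0]]
[[19,7],[23,20],[29,7],[31,2],[32,18],[39,2],[41,6],[46,0]]
[[19,7],[23,20],[29,7],[31,2],[32,18],[39,2],[41,6],[46,0]]
[[19,7],[23,20],[29,7],[32,18],[39,2],[41,6],[46,0]]
[[10,18],[23,20],[29,18],[31,7],[32,18],[39,2],[41,6],[46,0]]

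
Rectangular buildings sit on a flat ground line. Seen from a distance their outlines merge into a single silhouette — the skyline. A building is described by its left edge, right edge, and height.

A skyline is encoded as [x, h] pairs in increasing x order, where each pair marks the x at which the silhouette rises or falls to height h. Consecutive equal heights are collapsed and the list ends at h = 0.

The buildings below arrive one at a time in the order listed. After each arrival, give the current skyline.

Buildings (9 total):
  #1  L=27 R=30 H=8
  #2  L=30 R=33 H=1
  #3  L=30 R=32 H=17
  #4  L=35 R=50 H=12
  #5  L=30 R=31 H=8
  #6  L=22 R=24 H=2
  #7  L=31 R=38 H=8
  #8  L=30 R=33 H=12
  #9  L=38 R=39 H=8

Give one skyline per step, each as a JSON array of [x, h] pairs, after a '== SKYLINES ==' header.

== SKYLINES ==
[[27,8],[30,0]]
[[27,8],[30,1],[33,0]]
[[27,8],[30,17],[32,1],[33,0]]
[[27,8],[30,17],[32,1],[33,0],[35,12],[50,0]]
[[27,8],[30,17],[32,1],[33,0],[35,12],[50,0]]
[[22,2],[24,0],[27,8],[30,17],[32,1],[33,0],[35,12],[50,0]]
[[22,2],[24,0],[27,8],[30,17],[32,8],[35,12],[50,0]]
[[22,2],[24,0],[27,8],[30,17],[32,12],[33,8],[35,12],[50,0]]
[[22,2],[24,0],[27,8],[30,17],[32,12],[33,8],[35,12],[50,0]]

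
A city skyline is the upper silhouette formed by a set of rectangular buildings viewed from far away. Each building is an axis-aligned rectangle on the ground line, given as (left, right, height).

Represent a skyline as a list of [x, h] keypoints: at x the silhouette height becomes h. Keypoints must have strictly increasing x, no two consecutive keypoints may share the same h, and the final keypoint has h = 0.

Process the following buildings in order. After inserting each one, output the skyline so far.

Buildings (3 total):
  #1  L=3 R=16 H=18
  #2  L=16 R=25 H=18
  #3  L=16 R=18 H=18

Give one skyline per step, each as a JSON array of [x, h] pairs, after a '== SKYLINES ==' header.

== SKYLINES ==
[[3,18],[16,0]]
[[3,18],[25,0]]
[[3,18],[25,0]]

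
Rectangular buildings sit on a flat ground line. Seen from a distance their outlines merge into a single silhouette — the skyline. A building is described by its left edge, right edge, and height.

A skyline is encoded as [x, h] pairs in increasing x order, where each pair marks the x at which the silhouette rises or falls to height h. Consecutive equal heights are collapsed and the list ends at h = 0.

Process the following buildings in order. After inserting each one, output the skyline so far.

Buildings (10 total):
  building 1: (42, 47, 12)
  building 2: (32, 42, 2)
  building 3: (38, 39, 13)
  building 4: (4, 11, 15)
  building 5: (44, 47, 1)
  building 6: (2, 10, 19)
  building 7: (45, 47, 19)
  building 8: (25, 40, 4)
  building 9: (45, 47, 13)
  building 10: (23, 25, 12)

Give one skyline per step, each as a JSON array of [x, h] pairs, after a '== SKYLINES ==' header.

== SKYLINES ==
[[42,12],[47,0]]
[[32,2],[42,12],[47,0]]
[[32,2],[38,13],[39,2],[42,12],[47,0]]
[[4,15],[11,0],[32,2],[38,13],[39,2],[42,12],[47,0]]
[[4,15],[11,0],[32,2],[38,13],[39,2],[42,12],[47,0]]
[[2,19],[10,15],[11,0],[32,2],[38,13],[39,2],[42,12],[47,0]]
[[2,19],[10,15],[11,0],[32,2],[38,13],[39,2],[42,12],[45,19],[47,0]]
[[2,19],[10,15],[11,0],[25,4],[38,13],[39,4],[40,2],[42,12],[45,19],[47,0]]
[[2,19],[10,15],[11,0],[25,4],[38,13],[39,4],[40,2],[42,12],[45,19],[47,0]]
[[2,19],[10,15],[11,0],[23,12],[25,4],[38,13],[39,4],[40,2],[42,12],[45,19],[47,0]]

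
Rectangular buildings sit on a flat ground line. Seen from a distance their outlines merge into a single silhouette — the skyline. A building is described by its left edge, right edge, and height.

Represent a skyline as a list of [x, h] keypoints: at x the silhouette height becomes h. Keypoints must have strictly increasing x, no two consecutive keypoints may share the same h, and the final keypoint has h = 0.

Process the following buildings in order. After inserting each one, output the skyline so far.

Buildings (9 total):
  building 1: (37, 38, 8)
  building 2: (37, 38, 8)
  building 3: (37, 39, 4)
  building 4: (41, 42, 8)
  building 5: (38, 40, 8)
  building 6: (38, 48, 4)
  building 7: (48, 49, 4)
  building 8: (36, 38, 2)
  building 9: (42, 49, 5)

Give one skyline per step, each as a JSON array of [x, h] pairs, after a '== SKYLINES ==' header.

== SKYLINES ==
[[37,8],[38,0]]
[[37,8],[38,0]]
[[37,8],[38,4],[39,0]]
[[37,8],[38,4],[39,0],[41,8],[42,0]]
[[37,8],[40,0],[41,8],[42,0]]
[[37,8],[40,4],[41,8],[42,4],[48,0]]
[[37,8],[40,4],[41,8],[42,4],[49,0]]
[[36,2],[37,8],[40,4],[41,8],[42,4],[49,0]]
[[36,2],[37,8],[40,4],[41,8],[42,5],[49,0]]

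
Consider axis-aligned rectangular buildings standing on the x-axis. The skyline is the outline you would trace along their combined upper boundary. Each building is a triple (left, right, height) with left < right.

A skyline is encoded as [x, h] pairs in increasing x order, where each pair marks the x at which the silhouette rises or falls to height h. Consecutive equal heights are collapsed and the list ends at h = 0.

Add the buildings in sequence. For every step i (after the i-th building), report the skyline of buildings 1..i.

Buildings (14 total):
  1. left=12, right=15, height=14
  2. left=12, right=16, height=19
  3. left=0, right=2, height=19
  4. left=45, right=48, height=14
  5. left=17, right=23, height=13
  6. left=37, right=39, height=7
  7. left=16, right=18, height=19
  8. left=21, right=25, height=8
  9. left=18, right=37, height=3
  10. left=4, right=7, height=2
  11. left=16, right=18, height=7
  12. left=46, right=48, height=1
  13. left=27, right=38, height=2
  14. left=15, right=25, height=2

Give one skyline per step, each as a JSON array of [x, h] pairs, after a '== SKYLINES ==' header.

== SKYLINES ==
[[12,14],[15,0]]
[[12,19],[16,0]]
[[0,19],[2,0],[12,19],[16,0]]
[[0,19],[2,0],[12,19],[16,0],[45,14],[48,0]]
[[0,19],[2,0],[12,19],[16,0],[17,13],[23,0],[45,14],[48,0]]
[[0,19],[2,0],[12,19],[16,0],[17,13],[23,0],[37,7],[39,0],[45,14],[48,0]]
[[0,19],[2,0],[12,19],[18,13],[23,0],[37,7],[39,0],[45,14],[48,0]]
[[0,19],[2,0],[12,19],[18,13],[23,8],[25,0],[37,7],[39,0],[45,14],[48,0]]
[[0,19],[2,0],[12,19],[18,13],[23,8],[25,3],[37,7],[39,0],[45,14],[48,0]]
[[0,19],[2,0],[4,2],[7,0],[12,19],[18,13],[23,8],[25,3],[37,7],[39,0],[45,14],[48,0]]
[[0,19],[2,0],[4,2],[7,0],[12,19],[18,13],[23,8],[25,3],[37,7],[39,0],[45,14],[48,0]]
[[0,19],[2,0],[4,2],[7,0],[12,19],[18,13],[23,8],[25,3],[37,7],[39,0],[45,14],[48,0]]
[[0,19],[2,0],[4,2],[7,0],[12,19],[18,13],[23,8],[25,3],[37,7],[39,0],[45,14],[48,0]]
[[0,19],[2,0],[4,2],[7,0],[12,19],[18,13],[23,8],[25,3],[37,7],[39,0],[45,14],[48,0]]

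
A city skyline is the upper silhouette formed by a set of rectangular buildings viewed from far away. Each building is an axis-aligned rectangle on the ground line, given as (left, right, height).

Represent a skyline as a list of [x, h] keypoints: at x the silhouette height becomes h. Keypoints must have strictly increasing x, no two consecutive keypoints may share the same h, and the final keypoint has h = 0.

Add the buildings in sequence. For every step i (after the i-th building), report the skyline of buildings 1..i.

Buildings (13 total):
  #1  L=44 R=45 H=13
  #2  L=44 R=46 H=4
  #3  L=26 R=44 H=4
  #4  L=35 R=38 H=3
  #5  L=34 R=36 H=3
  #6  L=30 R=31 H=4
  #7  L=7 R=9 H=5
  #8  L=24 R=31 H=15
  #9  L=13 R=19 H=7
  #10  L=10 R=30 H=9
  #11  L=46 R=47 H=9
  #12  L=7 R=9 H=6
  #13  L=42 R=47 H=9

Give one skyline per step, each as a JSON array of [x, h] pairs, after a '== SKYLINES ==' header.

== SKYLINES ==
[[44,13],[45,0]]
[[44,13],[45,4],[46,0]]
[[26,4],[44,13],[45,4],[46,0]]
[[26,4],[44,13],[45,4],[46,0]]
[[26,4],[44,13],[45,4],[46,0]]
[[26,4],[44,13],[45,4],[46,0]]
[[7,5],[9,0],[26,4],[44,13],[45,4],[46,0]]
[[7,5],[9,0],[24,15],[31,4],[44,13],[45,4],[46,0]]
[[7,5],[9,0],[13,7],[19,0],[24,15],[31,4],[44,13],[45,4],[46,0]]
[[7,5],[9,0],[10,9],[24,15],[31,4],[44,13],[45,4],[46,0]]
[[7,5],[9,0],[10,9],[24,15],[31,4],[44,13],[45,4],[46,9],[47,0]]
[[7,6],[9,0],[10,9],[24,15],[31,4],[44,13],[45,4],[46,9],[47,0]]
[[7,6],[9,0],[10,9],[24,15],[31,4],[42,9],[44,13],[45,9],[47,0]]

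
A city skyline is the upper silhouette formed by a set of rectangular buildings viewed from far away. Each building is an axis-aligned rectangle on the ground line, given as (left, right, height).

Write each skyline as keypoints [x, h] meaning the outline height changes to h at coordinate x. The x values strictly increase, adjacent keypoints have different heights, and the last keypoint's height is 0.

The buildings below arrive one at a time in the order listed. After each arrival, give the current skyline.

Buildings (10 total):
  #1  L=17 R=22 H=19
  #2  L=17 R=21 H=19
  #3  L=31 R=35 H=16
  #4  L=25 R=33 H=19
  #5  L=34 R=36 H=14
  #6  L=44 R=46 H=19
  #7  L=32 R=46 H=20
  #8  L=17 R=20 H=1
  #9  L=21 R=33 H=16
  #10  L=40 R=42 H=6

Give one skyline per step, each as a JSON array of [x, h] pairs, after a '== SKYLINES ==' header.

== SKYLINES ==
[[17,19],[22,0]]
[[17,19],[22,0]]
[[17,19],[22,0],[31,16],[35,0]]
[[17,19],[22,0],[25,19],[33,16],[35,0]]
[[17,19],[22,0],[25,19],[33,16],[35,14],[36,0]]
[[17,19],[22,0],[25,19],[33,16],[35,14],[36,0],[44,19],[46,0]]
[[17,19],[22,0],[25,19],[32,20],[46,0]]
[[17,19],[22,0],[25,19],[32,20],[46,0]]
[[17,19],[22,16],[25,19],[32,20],[46,0]]
[[17,19],[22,16],[25,19],[32,20],[46,0]]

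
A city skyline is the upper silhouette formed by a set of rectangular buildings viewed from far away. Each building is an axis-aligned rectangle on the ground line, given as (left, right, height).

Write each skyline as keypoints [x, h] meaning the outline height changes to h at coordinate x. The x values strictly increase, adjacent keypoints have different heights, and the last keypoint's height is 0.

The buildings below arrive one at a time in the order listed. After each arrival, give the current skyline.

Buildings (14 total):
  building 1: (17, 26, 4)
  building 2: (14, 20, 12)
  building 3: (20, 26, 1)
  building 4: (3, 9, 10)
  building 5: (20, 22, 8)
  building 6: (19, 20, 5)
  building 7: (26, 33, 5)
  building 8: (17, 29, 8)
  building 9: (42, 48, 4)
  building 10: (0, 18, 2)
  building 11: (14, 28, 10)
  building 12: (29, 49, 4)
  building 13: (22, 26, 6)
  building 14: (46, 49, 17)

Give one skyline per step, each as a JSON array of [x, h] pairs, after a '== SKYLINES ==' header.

== SKYLINES ==
[[17,4],[26,0]]
[[14,12],[20,4],[26,0]]
[[14,12],[20,4],[26,0]]
[[3,10],[9,0],[14,12],[20,4],[26,0]]
[[3,10],[9,0],[14,12],[20,8],[22,4],[26,0]]
[[3,10],[9,0],[14,12],[20,8],[22,4],[26,0]]
[[3,10],[9,0],[14,12],[20,8],[22,4],[26,5],[33,0]]
[[3,10],[9,0],[14,12],[20,8],[29,5],[33,0]]
[[3,10],[9,0],[14,12],[20,8],[29,5],[33,0],[42,4],[48,0]]
[[0,2],[3,10],[9,2],[14,12],[20,8],[29,5],[33,0],[42,4],[48,0]]
[[0,2],[3,10],[9,2],[14,12],[20,10],[28,8],[29,5],[33,0],[42,4],[48,0]]
[[0,2],[3,10],[9,2],[14,12],[20,10],[28,8],[29,5],[33,4],[49,0]]
[[0,2],[3,10],[9,2],[14,12],[20,10],[28,8],[29,5],[33,4],[49,0]]
[[0,2],[3,10],[9,2],[14,12],[20,10],[28,8],[29,5],[33,4],[46,17],[49,0]]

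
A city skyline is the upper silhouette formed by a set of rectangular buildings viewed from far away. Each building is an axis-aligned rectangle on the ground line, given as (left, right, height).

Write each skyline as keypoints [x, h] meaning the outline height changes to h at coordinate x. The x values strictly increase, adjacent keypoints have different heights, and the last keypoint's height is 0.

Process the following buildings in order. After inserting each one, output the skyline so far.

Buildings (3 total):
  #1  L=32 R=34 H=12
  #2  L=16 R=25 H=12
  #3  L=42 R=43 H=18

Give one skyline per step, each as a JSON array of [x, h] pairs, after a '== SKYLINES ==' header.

== SKYLINES ==
[[32,12],[34,0]]
[[16,12],[25,0],[32,12],[34,0]]
[[16,12],[25,0],[32,12],[34,0],[42,18],[43,0]]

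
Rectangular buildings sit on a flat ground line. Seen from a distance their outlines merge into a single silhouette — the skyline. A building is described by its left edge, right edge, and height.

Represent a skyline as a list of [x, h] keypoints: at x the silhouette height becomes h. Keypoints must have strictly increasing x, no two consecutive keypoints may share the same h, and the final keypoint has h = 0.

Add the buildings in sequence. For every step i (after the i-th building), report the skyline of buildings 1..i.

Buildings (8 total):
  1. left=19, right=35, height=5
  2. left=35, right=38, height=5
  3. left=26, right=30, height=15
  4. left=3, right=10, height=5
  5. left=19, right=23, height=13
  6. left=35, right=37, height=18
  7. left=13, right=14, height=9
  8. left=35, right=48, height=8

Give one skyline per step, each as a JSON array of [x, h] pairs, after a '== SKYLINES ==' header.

== SKYLINES ==
[[19,5],[35,0]]
[[19,5],[38,0]]
[[19,5],[26,15],[30,5],[38,0]]
[[3,5],[10,0],[19,5],[26,15],[30,5],[38,0]]
[[3,5],[10,0],[19,13],[23,5],[26,15],[30,5],[38,0]]
[[3,5],[10,0],[19,13],[23,5],[26,15],[30,5],[35,18],[37,5],[38,0]]
[[3,5],[10,0],[13,9],[14,0],[19,13],[23,5],[26,15],[30,5],[35,18],[37,5],[38,0]]
[[3,5],[10,0],[13,9],[14,0],[19,13],[23,5],[26,15],[30,5],[35,18],[37,8],[48,0]]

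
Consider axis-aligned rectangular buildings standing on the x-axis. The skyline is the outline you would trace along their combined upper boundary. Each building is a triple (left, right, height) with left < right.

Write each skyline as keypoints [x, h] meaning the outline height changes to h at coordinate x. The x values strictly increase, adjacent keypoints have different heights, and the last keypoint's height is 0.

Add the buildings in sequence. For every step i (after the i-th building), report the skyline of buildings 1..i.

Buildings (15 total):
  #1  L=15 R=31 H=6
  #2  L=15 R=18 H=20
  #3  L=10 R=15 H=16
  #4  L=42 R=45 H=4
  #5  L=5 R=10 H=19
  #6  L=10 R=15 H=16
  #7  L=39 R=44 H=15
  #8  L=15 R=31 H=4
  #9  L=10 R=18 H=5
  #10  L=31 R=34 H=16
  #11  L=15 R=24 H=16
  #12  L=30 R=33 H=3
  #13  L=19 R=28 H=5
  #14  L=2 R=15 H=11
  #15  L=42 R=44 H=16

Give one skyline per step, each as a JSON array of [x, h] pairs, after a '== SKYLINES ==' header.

== SKYLINES ==
[[15,6],[31,0]]
[[15,20],[18,6],[31,0]]
[[10,16],[15,20],[18,6],[31,0]]
[[10,16],[15,20],[18,6],[31,0],[42,4],[45,0]]
[[5,19],[10,16],[15,20],[18,6],[31,0],[42,4],[45,0]]
[[5,19],[10,16],[15,20],[18,6],[31,0],[42,4],[45,0]]
[[5,19],[10,16],[15,20],[18,6],[31,0],[39,15],[44,4],[45,0]]
[[5,19],[10,16],[15,20],[18,6],[31,0],[39,15],[44,4],[45,0]]
[[5,19],[10,16],[15,20],[18,6],[31,0],[39,15],[44,4],[45,0]]
[[5,19],[10,16],[15,20],[18,6],[31,16],[34,0],[39,15],[44,4],[45,0]]
[[5,19],[10,16],[15,20],[18,16],[24,6],[31,16],[34,0],[39,15],[44,4],[45,0]]
[[5,19],[10,16],[15,20],[18,16],[24,6],[31,16],[34,0],[39,15],[44,4],[45,0]]
[[5,19],[10,16],[15,20],[18,16],[24,6],[31,16],[34,0],[39,15],[44,4],[45,0]]
[[2,11],[5,19],[10,16],[15,20],[18,16],[24,6],[31,16],[34,0],[39,15],[44,4],[45,0]]
[[2,11],[5,19],[10,16],[15,20],[18,16],[24,6],[31,16],[34,0],[39,15],[42,16],[44,4],[45,0]]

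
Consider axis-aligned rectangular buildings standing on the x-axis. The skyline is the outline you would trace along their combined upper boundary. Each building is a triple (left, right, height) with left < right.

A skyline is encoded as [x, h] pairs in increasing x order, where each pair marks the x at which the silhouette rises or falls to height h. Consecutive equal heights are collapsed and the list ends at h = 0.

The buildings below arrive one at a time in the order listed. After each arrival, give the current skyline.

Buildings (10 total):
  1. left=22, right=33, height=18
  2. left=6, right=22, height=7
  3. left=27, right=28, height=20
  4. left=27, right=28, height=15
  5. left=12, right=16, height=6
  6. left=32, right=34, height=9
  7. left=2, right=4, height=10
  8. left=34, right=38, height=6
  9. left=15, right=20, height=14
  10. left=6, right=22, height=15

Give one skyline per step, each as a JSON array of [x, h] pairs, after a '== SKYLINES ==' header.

== SKYLINES ==
[[22,18],[33,0]]
[[6,7],[22,18],[33,0]]
[[6,7],[22,18],[27,20],[28,18],[33,0]]
[[6,7],[22,18],[27,20],[28,18],[33,0]]
[[6,7],[22,18],[27,20],[28,18],[33,0]]
[[6,7],[22,18],[27,20],[28,18],[33,9],[34,0]]
[[2,10],[4,0],[6,7],[22,18],[27,20],[28,18],[33,9],[34,0]]
[[2,10],[4,0],[6,7],[22,18],[27,20],[28,18],[33,9],[34,6],[38,0]]
[[2,10],[4,0],[6,7],[15,14],[20,7],[22,18],[27,20],[28,18],[33,9],[34,6],[38,0]]
[[2,10],[4,0],[6,15],[22,18],[27,20],[28,18],[33,9],[34,6],[38,0]]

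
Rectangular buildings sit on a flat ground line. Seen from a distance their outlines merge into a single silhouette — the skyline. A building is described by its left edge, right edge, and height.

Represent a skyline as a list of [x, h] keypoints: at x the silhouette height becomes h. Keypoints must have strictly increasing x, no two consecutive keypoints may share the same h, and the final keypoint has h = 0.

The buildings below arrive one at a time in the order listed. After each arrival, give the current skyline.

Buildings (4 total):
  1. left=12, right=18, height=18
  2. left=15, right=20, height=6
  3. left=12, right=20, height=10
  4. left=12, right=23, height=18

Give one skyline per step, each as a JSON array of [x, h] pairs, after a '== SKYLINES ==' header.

== SKYLINES ==
[[12,18],[18,0]]
[[12,18],[18,6],[20,0]]
[[12,18],[18,10],[20,0]]
[[12,18],[23,0]]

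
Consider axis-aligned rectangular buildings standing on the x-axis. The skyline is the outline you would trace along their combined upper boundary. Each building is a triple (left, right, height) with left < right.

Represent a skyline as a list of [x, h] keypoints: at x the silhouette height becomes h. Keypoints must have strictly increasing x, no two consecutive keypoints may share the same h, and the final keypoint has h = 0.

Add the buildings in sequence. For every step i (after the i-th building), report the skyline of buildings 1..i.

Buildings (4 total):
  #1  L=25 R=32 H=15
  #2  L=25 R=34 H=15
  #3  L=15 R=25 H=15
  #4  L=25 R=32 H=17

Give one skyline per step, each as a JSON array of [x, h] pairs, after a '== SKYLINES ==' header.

== SKYLINES ==
[[25,15],[32,0]]
[[25,15],[34,0]]
[[15,15],[34,0]]
[[15,15],[25,17],[32,15],[34,0]]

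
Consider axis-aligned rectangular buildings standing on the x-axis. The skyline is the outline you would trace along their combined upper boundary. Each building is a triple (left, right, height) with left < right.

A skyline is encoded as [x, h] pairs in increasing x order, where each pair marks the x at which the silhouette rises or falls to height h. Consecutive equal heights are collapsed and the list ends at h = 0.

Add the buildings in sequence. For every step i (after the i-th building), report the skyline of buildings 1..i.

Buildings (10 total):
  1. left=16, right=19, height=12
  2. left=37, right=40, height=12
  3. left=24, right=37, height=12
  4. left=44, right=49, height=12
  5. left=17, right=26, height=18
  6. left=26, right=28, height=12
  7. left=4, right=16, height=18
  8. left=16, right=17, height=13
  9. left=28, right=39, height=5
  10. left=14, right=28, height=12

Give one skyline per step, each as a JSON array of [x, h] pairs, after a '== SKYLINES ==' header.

== SKYLINES ==
[[16,12],[19,0]]
[[16,12],[19,0],[37,12],[40,0]]
[[16,12],[19,0],[24,12],[40,0]]
[[16,12],[19,0],[24,12],[40,0],[44,12],[49,0]]
[[16,12],[17,18],[26,12],[40,0],[44,12],[49,0]]
[[16,12],[17,18],[26,12],[40,0],[44,12],[49,0]]
[[4,18],[16,12],[17,18],[26,12],[40,0],[44,12],[49,0]]
[[4,18],[16,13],[17,18],[26,12],[40,0],[44,12],[49,0]]
[[4,18],[16,13],[17,18],[26,12],[40,0],[44,12],[49,0]]
[[4,18],[16,13],[17,18],[26,12],[40,0],[44,12],[49,0]]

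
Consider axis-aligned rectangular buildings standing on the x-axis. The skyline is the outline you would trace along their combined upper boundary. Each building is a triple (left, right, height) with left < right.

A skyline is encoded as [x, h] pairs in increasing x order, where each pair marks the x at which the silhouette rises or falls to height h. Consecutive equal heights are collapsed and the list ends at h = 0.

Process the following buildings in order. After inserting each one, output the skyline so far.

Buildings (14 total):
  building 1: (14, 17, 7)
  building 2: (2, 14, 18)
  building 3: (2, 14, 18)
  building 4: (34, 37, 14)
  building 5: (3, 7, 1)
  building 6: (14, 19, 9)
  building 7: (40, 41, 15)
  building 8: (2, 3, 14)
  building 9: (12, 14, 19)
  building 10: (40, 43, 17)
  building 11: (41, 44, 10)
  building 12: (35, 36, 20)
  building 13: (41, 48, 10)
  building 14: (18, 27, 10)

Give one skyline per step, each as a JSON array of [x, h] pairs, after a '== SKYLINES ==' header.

== SKYLINES ==
[[14,7],[17,0]]
[[2,18],[14,7],[17,0]]
[[2,18],[14,7],[17,0]]
[[2,18],[14,7],[17,0],[34,14],[37,0]]
[[2,18],[14,7],[17,0],[34,14],[37,0]]
[[2,18],[14,9],[19,0],[34,14],[37,0]]
[[2,18],[14,9],[19,0],[34,14],[37,0],[40,15],[41,0]]
[[2,18],[14,9],[19,0],[34,14],[37,0],[40,15],[41,0]]
[[2,18],[12,19],[14,9],[19,0],[34,14],[37,0],[40,15],[41,0]]
[[2,18],[12,19],[14,9],[19,0],[34,14],[37,0],[40,17],[43,0]]
[[2,18],[12,19],[14,9],[19,0],[34,14],[37,0],[40,17],[43,10],[44,0]]
[[2,18],[12,19],[14,9],[19,0],[34,14],[35,20],[36,14],[37,0],[40,17],[43,10],[44,0]]
[[2,18],[12,19],[14,9],[19,0],[34,14],[35,20],[36,14],[37,0],[40,17],[43,10],[48,0]]
[[2,18],[12,19],[14,9],[18,10],[27,0],[34,14],[35,20],[36,14],[37,0],[40,17],[43,10],[48,0]]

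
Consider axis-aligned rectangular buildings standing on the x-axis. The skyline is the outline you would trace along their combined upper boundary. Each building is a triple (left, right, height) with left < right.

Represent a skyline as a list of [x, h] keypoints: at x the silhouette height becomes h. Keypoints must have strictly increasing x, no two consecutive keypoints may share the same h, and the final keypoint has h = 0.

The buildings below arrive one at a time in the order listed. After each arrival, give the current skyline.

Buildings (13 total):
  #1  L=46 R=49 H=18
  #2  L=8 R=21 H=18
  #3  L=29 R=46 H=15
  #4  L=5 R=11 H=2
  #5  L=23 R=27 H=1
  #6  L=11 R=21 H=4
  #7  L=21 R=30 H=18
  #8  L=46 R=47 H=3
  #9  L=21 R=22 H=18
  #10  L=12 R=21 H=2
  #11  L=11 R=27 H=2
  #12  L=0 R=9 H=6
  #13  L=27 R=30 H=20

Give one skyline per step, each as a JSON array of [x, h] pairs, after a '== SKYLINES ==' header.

== SKYLINES ==
[[46,18],[49,0]]
[[8,18],[21,0],[46,18],[49,0]]
[[8,18],[21,0],[29,15],[46,18],[49,0]]
[[5,2],[8,18],[21,0],[29,15],[46,18],[49,0]]
[[5,2],[8,18],[21,0],[23,1],[27,0],[29,15],[46,18],[49,0]]
[[5,2],[8,18],[21,0],[23,1],[27,0],[29,15],[46,18],[49,0]]
[[5,2],[8,18],[30,15],[46,18],[49,0]]
[[5,2],[8,18],[30,15],[46,18],[49,0]]
[[5,2],[8,18],[30,15],[46,18],[49,0]]
[[5,2],[8,18],[30,15],[46,18],[49,0]]
[[5,2],[8,18],[30,15],[46,18],[49,0]]
[[0,6],[8,18],[30,15],[46,18],[49,0]]
[[0,6],[8,18],[27,20],[30,15],[46,18],[49,0]]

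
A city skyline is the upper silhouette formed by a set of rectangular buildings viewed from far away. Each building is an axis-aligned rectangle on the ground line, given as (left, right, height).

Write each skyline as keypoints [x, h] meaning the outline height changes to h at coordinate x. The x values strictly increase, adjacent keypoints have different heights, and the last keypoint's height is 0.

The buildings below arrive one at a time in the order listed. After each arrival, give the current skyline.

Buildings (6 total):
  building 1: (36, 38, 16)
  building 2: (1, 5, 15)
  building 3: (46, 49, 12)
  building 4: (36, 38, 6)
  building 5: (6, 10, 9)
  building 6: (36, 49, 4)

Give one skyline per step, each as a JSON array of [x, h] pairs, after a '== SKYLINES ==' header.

== SKYLINES ==
[[36,16],[38,0]]
[[1,15],[5,0],[36,16],[38,0]]
[[1,15],[5,0],[36,16],[38,0],[46,12],[49,0]]
[[1,15],[5,0],[36,16],[38,0],[46,12],[49,0]]
[[1,15],[5,0],[6,9],[10,0],[36,16],[38,0],[46,12],[49,0]]
[[1,15],[5,0],[6,9],[10,0],[36,16],[38,4],[46,12],[49,0]]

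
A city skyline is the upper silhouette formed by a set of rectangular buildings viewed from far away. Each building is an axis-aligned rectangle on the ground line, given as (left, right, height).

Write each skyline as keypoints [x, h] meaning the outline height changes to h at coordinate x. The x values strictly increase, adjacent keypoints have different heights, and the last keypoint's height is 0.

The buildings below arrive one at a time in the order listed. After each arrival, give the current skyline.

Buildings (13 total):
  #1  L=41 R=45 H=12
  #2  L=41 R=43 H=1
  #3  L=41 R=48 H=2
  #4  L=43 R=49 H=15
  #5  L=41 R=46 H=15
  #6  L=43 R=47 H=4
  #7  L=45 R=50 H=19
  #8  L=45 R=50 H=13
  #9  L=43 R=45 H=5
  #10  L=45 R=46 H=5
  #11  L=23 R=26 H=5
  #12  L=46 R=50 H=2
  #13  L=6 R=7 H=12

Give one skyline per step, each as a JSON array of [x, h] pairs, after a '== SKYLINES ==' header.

== SKYLINES ==
[[41,12],[45,0]]
[[41,12],[45,0]]
[[41,12],[45,2],[48,0]]
[[41,12],[43,15],[49,0]]
[[41,15],[49,0]]
[[41,15],[49,0]]
[[41,15],[45,19],[50,0]]
[[41,15],[45,19],[50,0]]
[[41,15],[45,19],[50,0]]
[[41,15],[45,19],[50,0]]
[[23,5],[26,0],[41,15],[45,19],[50,0]]
[[23,5],[26,0],[41,15],[45,19],[50,0]]
[[6,12],[7,0],[23,5],[26,0],[41,15],[45,19],[50,0]]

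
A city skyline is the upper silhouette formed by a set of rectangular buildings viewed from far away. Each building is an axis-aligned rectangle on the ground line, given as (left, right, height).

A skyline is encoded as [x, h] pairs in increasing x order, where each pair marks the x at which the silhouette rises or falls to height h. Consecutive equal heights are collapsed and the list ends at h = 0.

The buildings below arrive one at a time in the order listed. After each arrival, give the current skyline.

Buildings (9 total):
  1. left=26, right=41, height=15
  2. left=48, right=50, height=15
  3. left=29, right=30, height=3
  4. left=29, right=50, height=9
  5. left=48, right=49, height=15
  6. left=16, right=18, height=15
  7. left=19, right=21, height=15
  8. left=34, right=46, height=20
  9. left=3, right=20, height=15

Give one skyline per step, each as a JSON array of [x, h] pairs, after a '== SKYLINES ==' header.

== SKYLINES ==
[[26,15],[41,0]]
[[26,15],[41,0],[48,15],[50,0]]
[[26,15],[41,0],[48,15],[50,0]]
[[26,15],[41,9],[48,15],[50,0]]
[[26,15],[41,9],[48,15],[50,0]]
[[16,15],[18,0],[26,15],[41,9],[48,15],[50,0]]
[[16,15],[18,0],[19,15],[21,0],[26,15],[41,9],[48,15],[50,0]]
[[16,15],[18,0],[19,15],[21,0],[26,15],[34,20],[46,9],[48,15],[50,0]]
[[3,15],[21,0],[26,15],[34,20],[46,9],[48,15],[50,0]]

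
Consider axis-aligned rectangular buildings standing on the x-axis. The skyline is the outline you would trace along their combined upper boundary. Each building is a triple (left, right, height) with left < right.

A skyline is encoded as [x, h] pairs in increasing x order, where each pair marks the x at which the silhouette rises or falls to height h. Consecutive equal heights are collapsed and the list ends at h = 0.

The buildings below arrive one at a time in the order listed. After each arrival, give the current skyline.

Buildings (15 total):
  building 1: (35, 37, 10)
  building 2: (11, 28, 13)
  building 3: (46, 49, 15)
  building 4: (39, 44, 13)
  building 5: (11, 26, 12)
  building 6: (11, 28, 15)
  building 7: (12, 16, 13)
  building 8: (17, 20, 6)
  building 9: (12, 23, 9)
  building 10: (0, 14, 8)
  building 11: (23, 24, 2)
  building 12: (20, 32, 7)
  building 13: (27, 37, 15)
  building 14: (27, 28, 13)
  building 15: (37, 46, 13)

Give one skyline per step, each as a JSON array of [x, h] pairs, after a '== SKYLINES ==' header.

== SKYLINES ==
[[35,10],[37,0]]
[[11,13],[28,0],[35,10],[37,0]]
[[11,13],[28,0],[35,10],[37,0],[46,15],[49,0]]
[[11,13],[28,0],[35,10],[37,0],[39,13],[44,0],[46,15],[49,0]]
[[11,13],[28,0],[35,10],[37,0],[39,13],[44,0],[46,15],[49,0]]
[[11,15],[28,0],[35,10],[37,0],[39,13],[44,0],[46,15],[49,0]]
[[11,15],[28,0],[35,10],[37,0],[39,13],[44,0],[46,15],[49,0]]
[[11,15],[28,0],[35,10],[37,0],[39,13],[44,0],[46,15],[49,0]]
[[11,15],[28,0],[35,10],[37,0],[39,13],[44,0],[46,15],[49,0]]
[[0,8],[11,15],[28,0],[35,10],[37,0],[39,13],[44,0],[46,15],[49,0]]
[[0,8],[11,15],[28,0],[35,10],[37,0],[39,13],[44,0],[46,15],[49,0]]
[[0,8],[11,15],[28,7],[32,0],[35,10],[37,0],[39,13],[44,0],[46,15],[49,0]]
[[0,8],[11,15],[37,0],[39,13],[44,0],[46,15],[49,0]]
[[0,8],[11,15],[37,0],[39,13],[44,0],[46,15],[49,0]]
[[0,8],[11,15],[37,13],[46,15],[49,0]]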